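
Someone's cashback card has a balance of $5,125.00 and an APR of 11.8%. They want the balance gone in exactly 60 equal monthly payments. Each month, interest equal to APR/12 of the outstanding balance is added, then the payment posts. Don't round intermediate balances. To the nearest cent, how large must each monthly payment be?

Monthly rate r = 11.8%/12 = 0.983333% = 0.00983333.
Level-payment amortization: P = B₀·r / (1 − (1+r)^(−n)) = 5125.00·0.00983333 / (1 − 1.00983^(−60)).
Denominator 1 − (1+r)^(−60) = 0.444072864.
P = 50.3958 / 0.444072864 ≈ 113.49.

$113.49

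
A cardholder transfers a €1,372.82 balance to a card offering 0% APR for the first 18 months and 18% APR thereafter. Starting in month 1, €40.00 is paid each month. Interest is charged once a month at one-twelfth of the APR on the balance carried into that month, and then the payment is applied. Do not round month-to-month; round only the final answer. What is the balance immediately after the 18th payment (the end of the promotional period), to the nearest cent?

€652.82

Promo months 1–18 at r₀ = 0%/12 = 0; months 19+ at r₁ = 18%/12 = 0.015.
After month 18 (no interest yet): B = €1,372.82 − 18·€40.00 = €652.82.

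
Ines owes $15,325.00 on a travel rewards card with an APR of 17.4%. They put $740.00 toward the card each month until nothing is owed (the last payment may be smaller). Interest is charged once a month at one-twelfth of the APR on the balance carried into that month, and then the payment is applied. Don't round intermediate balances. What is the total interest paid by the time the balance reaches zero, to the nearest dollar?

Monthly rate r = 17.4%/12 = 1.45% = 0.0145.
Payoff takes n = ⌈−ln(1 − rB₀/P)/ln(1+r)⌉ = ⌈24.805⌉ = 25 payments; the last is $596.30.
Total paid = 24·$740.00 + $596.30 = $18,356.30.
Total interest = total paid − principal = $18,356.30 − $15,325.00 = $3,031.30.

$3,031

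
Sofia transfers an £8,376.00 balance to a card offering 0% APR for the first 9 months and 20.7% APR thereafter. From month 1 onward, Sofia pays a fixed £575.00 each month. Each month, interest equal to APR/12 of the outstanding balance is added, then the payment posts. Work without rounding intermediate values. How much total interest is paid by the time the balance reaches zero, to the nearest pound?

Promo months 1–9 at r₀ = 0%/12 = 0; months 10+ at r₁ = 20.7%/12 = 0.01725.
After month 9 (no interest yet): B = £8,376.00 − 9·£575.00 = £3,201.00.
Then at r₁ with £575.00/mo: n₂ = −ln(1 − r₁·B/P)/ln(1+r₁) ≈ 5.90 → 6 more payments.
Total paid = 14·£575.00 + £519.68 = £8,569.68; interest = £8,569.68 − £8,376.00 = £193.68.

£194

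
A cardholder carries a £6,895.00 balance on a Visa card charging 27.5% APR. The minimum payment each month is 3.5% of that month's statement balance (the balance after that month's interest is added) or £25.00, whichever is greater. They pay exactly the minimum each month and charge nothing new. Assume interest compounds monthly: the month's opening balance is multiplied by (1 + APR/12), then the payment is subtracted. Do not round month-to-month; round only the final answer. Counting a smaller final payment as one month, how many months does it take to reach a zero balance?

Monthly rate r = 27.5%/12 = 2.29167% = 0.0229167.
While 3.5% of the post-interest balance exceeds £25.00, each month B ← (B·(1+r))·(1 − 0.035), i.e. B shrinks by the factor (1+r)·0.965 = 0.98711.
This holds for months 1–177. Entering month 178 the balance is £694.37; 3.5% of the post-interest balance is now below £25.00, so the flat £25.00 minimum applies from here.
From month 178 a fixed £25.00 at rate r clears £694.37 in 45 more payments. Total: 177 + 45 = 222 months.

222 months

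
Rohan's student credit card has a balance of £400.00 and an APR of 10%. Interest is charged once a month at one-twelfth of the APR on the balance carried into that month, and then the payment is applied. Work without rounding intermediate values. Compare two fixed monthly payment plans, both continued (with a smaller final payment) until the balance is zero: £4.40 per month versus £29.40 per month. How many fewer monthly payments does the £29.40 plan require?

Monthly rate r = 10%/12 = 0.833333% = 0.00833333.
At £4.40/mo: n = ⌈−ln(1 − rB₀/P)/ln(1+r)⌉ = 171 payments (last £3.33); total interest = total paid − £400.00 = £351.33.
At £29.40/mo: 15 payments (last £14.75); total interest £26.35.
Payments saved = 171 − 15 = 156.

156 fewer payments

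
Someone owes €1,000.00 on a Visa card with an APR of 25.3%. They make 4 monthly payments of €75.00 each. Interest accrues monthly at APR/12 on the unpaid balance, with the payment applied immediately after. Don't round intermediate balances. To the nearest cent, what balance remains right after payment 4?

€777.42

Monthly rate r = 25.3%/12 = 2.10833% = 0.0210833.
Each month: B ← B·(1+r) − €75.00.
Month 1: interest €21.08; balance after payment €946.08.
Month 2: interest €19.95; balance after payment €891.03.
Month 3: interest €18.79; balance after payment €834.82.
Month 4: interest €17.60; balance after payment €777.42.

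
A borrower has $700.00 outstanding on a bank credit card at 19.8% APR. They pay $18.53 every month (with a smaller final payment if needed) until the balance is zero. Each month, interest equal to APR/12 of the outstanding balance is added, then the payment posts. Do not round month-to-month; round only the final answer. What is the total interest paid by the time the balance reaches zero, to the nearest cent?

Monthly rate r = 19.8%/12 = 1.65% = 0.0165.
Payoff takes n = ⌈−ln(1 − rB₀/P)/ln(1+r)⌉ = ⌈59.659⌉ = 60 payments; the last is $12.25.
Total paid = 59·$18.53 + $12.25 = $1,105.52.
Total interest = total paid − principal = $1,105.52 − $700.00 = $405.52.

$405.52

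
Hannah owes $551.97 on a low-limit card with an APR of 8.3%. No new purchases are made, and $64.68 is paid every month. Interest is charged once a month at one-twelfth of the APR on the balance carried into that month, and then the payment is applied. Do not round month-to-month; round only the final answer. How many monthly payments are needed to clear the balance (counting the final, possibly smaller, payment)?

Monthly rate r = 8.3%/12 = 0.691667% = 0.00691667.
Recurrence: B ← B·(1+r) − $64.68.
Month 1: interest $3.82; balance after payment $491.11.
Month 2: interest $3.40; balance after payment $429.82.
Closed form: n = −ln(1 − rB₀/P)/ln(1+r) = −ln(0.94097)/ln(1.00692) ≈ 8.826, so the balance reaches zero during payment 9.

9 payments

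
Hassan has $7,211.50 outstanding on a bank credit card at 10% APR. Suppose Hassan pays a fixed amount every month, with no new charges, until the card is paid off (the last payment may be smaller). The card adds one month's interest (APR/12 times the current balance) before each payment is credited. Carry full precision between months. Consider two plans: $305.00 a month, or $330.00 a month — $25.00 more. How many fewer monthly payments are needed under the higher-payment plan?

Monthly rate r = 10%/12 = 0.833333% = 0.00833333.
At $305.00/mo: n = ⌈−ln(1 − rB₀/P)/ln(1+r)⌉ = 27 payments (last $135.41); total interest = total paid − $7,211.50 = $853.91.
At $330.00/mo: 25 payments (last $73.98); total interest $782.48.
Payments saved = 27 − 25 = 2.

2 fewer payments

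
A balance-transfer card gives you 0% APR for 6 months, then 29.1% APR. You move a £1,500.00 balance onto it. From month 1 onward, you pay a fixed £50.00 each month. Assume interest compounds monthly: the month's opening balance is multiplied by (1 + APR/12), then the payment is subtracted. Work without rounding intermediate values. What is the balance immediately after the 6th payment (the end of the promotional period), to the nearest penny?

Promo months 1–6 at r₀ = 0%/12 = 0; months 7+ at r₁ = 29.1%/12 = 0.02425.
After month 6 (no interest yet): B = £1,500.00 − 6·£50.00 = £1,200.00.

£1,200.00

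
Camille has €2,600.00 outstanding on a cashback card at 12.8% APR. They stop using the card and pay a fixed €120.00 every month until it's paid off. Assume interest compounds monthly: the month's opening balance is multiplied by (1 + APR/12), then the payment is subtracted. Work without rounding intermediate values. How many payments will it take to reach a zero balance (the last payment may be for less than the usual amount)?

25 months

Monthly rate r = 12.8%/12 = 1.06667% = 0.0106667.
Recurrence: B ← B·(1+r) − €120.00.
Month 1: interest €27.73; balance after payment €2,507.73.
Month 2: interest €26.75; balance after payment €2,414.48.
Closed form: n = −ln(1 − rB₀/P)/ln(1+r) = −ln(0.76889)/ln(1.01067) ≈ 24.769, so the balance reaches zero during payment 25.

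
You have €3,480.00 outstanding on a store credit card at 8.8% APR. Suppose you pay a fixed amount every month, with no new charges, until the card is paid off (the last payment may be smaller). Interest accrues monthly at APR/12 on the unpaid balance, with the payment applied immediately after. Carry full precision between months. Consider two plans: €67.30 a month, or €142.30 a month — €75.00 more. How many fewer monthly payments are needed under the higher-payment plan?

38 fewer payments

Monthly rate r = 8.8%/12 = 0.733333% = 0.00733333.
At €67.30/mo: n = ⌈−ln(1 − rB₀/P)/ln(1+r)⌉ = 66 payments (last €16.76); total interest = total paid − €3,480.00 = €911.26.
At €142.30/mo: 28 payments (last €7.19); total interest €369.29.
Payments saved = 66 − 28 = 38.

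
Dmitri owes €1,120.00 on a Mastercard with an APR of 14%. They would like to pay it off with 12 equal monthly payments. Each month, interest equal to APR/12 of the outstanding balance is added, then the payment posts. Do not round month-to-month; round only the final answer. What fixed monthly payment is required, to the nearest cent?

Monthly rate r = 14%/12 = 1.16667% = 0.0116667.
Level-payment amortization: P = B₀·r / (1 − (1+r)^(−n)) = 1120.00·0.0116667 / (1 − 1.01167^(−12)).
Denominator 1 − (1+r)^(−12) = 0.129936977.
P = 13.0667 / 0.129936977 ≈ 100.56.

€100.56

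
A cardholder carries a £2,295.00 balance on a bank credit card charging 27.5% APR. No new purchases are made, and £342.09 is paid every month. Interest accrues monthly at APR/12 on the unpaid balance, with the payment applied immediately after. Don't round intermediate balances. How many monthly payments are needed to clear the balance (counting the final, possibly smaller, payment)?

Monthly rate r = 27.5%/12 = 2.29167% = 0.0229167.
Recurrence: B ← B·(1+r) − £342.09.
Month 1: interest £52.59; balance after payment £2,005.50.
Month 2: interest £45.96; balance after payment £1,709.37.
Closed form: n = −ln(1 − rB₀/P)/ln(1+r) = −ln(0.84626)/ln(1.02292) ≈ 7.367, so the balance reaches zero during payment 8.

8 months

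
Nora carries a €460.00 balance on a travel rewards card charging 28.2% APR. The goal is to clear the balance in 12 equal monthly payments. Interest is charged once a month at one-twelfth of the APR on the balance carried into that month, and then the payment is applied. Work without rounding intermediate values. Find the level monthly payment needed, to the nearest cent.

€44.44

Monthly rate r = 28.2%/12 = 2.35% = 0.0235.
Level-payment amortization: P = B₀·r / (1 − (1+r)^(−n)) = 460.00·0.0235 / (1 − 1.0235^(−12)).
Denominator 1 − (1+r)^(−12) = 0.243261489.
P = 10.81 / 0.243261489 ≈ 44.44.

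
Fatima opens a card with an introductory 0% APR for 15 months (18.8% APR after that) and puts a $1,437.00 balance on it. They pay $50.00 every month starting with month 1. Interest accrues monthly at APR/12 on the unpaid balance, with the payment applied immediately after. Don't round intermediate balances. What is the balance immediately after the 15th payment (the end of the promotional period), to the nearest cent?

$687.00

Promo months 1–15 at r₀ = 0%/12 = 0; months 16+ at r₁ = 18.8%/12 = 0.0156667.
After month 15 (no interest yet): B = $1,437.00 − 15·$50.00 = $687.00.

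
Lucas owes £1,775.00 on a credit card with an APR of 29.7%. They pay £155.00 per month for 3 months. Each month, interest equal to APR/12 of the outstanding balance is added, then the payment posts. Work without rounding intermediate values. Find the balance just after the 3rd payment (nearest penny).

Monthly rate r = 29.7%/12 = 2.475% = 0.02475.
Each month: B ← B·(1+r) − £155.00.
Month 1: interest £43.93; balance after payment £1,663.93.
Month 2: interest £41.18; balance after payment £1,550.11.
Month 3: interest £38.37; balance after payment £1,433.48.

£1,433.48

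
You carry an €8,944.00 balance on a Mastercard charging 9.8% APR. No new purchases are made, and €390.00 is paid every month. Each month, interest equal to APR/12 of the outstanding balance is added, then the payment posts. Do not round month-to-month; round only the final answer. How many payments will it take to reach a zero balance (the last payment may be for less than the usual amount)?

26 months

Monthly rate r = 9.8%/12 = 0.816667% = 0.00816667.
Recurrence: B ← B·(1+r) − €390.00.
Month 1: interest €73.04; balance after payment €8,627.04.
Month 2: interest €70.45; balance after payment €8,307.50.
Closed form: n = −ln(1 − rB₀/P)/ln(1+r) = −ln(0.81271)/ln(1.00817) ≈ 25.497, so the balance reaches zero during payment 26.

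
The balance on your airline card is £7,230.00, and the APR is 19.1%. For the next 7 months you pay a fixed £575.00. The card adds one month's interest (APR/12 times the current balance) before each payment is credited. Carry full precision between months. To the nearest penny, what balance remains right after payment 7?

£3,852.67

Monthly rate r = 19.1%/12 = 1.59167% = 0.0159167.
Each month: B ← B·(1+r) − £575.00.
Month 1: interest £115.08; balance after payment £6,770.08.
Month 2: interest £107.76; balance after payment £6,302.83.
Month 3: interest £100.32; balance after payment £5,828.15.
Month 4: interest £92.76; balance after payment £5,345.92.
Month 5: interest £85.09; balance after payment £4,856.01.
Month 6: interest £77.29; balance after payment £4,358.30.
Month 7: interest £69.37; balance after payment £3,852.67.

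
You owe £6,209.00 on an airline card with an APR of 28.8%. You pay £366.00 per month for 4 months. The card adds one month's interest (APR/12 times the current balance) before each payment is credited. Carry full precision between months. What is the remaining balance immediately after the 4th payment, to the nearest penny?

Monthly rate r = 28.8%/12 = 2.4% = 0.024.
Each month: B ← B·(1+r) − £366.00.
Month 1: interest £149.02; balance after payment £5,992.02.
Month 2: interest £143.81; balance after payment £5,769.82.
Month 3: interest £138.48; balance after payment £5,542.30.
Month 4: interest £133.02; balance after payment £5,309.32.

£5,309.32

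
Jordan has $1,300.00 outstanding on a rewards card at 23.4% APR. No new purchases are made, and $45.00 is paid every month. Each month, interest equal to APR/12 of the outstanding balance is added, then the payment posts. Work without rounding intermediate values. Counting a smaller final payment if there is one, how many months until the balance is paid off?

43 months

Monthly rate r = 23.4%/12 = 1.95% = 0.0195.
Recurrence: B ← B·(1+r) − $45.00.
Month 1: interest $25.35; balance after payment $1,280.35.
Month 2: interest $24.97; balance after payment $1,260.32.
Closed form: n = −ln(1 − rB₀/P)/ln(1+r) = −ln(0.43667)/ln(1.0195) ≈ 42.905, so the balance reaches zero during payment 43.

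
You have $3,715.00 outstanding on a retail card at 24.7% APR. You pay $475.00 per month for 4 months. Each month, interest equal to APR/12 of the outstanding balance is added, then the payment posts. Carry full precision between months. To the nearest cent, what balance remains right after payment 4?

Monthly rate r = 24.7%/12 = 2.05833% = 0.0205833.
Each month: B ← B·(1+r) − $475.00.
Month 1: interest $76.47; balance after payment $3,316.47.
Month 2: interest $68.26; balance after payment $2,909.73.
Month 3: interest $59.89; balance after payment $2,494.62.
Month 4: interest $51.35; balance after payment $2,070.97.

$2,070.97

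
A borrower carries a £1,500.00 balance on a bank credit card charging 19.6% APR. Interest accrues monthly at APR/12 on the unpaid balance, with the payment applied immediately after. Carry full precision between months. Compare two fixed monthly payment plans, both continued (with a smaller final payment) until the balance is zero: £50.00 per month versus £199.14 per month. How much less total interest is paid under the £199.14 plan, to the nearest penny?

£464.35

Monthly rate r = 19.6%/12 = 1.63333% = 0.0163333.
At £50.00/mo: n = ⌈−ln(1 − rB₀/P)/ln(1+r)⌉ = 42 payments (last £28.15); total interest = total paid − £1,500.00 = £578.15.
At £199.14/mo: 9 payments (last £20.68); total interest £113.80.
Interest saved = £578.15 − £113.80 = £464.35.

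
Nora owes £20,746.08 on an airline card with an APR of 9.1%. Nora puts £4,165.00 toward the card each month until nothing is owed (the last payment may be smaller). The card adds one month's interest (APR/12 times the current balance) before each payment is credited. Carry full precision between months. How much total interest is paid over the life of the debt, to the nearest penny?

Monthly rate r = 9.1%/12 = 0.758333% = 0.00758333.
Payoff takes n = ⌈−ln(1 − rB₀/P)/ln(1+r)⌉ = ⌈5.097⌉ = 6 payments; the last is £404.52.
Total paid = 5·£4,165.00 + £404.52 = £21,229.52.
Total interest = total paid − principal = £21,229.52 − £20,746.08 = £483.44.

£483.44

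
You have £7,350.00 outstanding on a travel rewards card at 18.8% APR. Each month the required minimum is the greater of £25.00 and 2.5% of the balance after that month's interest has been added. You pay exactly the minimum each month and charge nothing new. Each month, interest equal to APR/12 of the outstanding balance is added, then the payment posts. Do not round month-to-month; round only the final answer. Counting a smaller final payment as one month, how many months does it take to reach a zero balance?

268 months

Monthly rate r = 18.8%/12 = 1.56667% = 0.0156667.
While 2.5% of the post-interest balance exceeds £25.00, each month B ← (B·(1+r))·(1 − 0.025), i.e. B shrinks by the factor (1+r)·0.975 = 0.99028.
This holds for months 1–206. Entering month 207 the balance is £981.71; 2.5% of the post-interest balance is now below £25.00, so the flat £25.00 minimum applies from here.
From month 207 a fixed £25.00 at rate r clears £981.71 in 62 more payments. Total: 206 + 62 = 268 months.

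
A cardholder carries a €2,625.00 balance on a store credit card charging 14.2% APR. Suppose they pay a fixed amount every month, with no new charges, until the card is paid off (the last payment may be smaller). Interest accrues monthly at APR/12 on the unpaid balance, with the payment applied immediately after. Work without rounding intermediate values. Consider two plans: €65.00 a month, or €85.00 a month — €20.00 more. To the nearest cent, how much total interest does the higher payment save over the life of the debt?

€304.38

Monthly rate r = 14.2%/12 = 1.18333% = 0.0118333.
At €65.00/mo: n = ⌈−ln(1 − rB₀/P)/ln(1+r)⌉ = 56 payments (last €15.84); total interest = total paid − €2,625.00 = €965.84.
At €85.00/mo: 39 payments (last €56.46); total interest €661.46.
Interest saved = €965.84 − €661.46 = €304.38.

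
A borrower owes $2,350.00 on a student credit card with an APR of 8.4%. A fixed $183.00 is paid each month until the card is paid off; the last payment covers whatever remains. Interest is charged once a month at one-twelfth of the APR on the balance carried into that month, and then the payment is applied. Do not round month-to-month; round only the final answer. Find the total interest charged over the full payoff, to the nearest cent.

Monthly rate r = 8.4%/12 = 0.7% = 0.007.
Payoff takes n = ⌈−ln(1 − rB₀/P)/ln(1+r)⌉ = ⌈13.503⌉ = 14 payments; the last is $92.18.
Total paid = 13·$183.00 + $92.18 = $2,471.18.
Total interest = total paid − principal = $2,471.18 − $2,350.00 = $121.18.

$121.18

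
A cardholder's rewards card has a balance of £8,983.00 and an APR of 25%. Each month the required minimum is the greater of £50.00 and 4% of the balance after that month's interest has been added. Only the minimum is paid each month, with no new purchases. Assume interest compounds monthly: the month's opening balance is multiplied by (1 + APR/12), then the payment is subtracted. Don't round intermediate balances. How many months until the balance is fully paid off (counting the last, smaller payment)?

134 months

Monthly rate r = 25%/12 = 2.08333% = 0.0208333.
While 4% of the post-interest balance exceeds £50.00, each month B ← (B·(1+r))·(1 − 0.04), i.e. B shrinks by the factor (1+r)·0.96 = 0.98.
This holds for months 1–99. Entering month 100 the balance is £1,215.63; 4% of the post-interest balance is now below £50.00, so the flat £50.00 minimum applies from here.
From month 100 a fixed £50.00 at rate r clears £1,215.63 in 35 more payments. Total: 99 + 35 = 134 months.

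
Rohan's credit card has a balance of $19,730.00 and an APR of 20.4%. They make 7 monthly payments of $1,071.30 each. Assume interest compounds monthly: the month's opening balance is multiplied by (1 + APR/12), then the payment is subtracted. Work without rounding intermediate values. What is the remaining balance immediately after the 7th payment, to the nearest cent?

Monthly rate r = 20.4%/12 = 1.7% = 0.017.
Each month: B ← B·(1+r) − $1,071.30.
Month 1: interest $335.41; balance after payment $18,994.11.
Month 2: interest $322.90; balance after payment $18,245.71.
Month 3: interest $310.18; balance after payment $17,484.59.
Month 4: interest $297.24; balance after payment $16,710.52.
Month 5: interest $284.08; balance after payment $15,923.30.
Month 6: interest $270.70; balance after payment $15,122.70.
Month 7: interest $257.09; balance after payment $14,308.49.

$14,308.49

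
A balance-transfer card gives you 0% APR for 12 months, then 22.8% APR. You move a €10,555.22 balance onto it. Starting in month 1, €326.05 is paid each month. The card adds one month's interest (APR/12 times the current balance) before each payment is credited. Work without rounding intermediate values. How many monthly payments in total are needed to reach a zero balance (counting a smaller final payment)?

Promo months 1–12 at r₀ = 0%/12 = 0; months 13+ at r₁ = 22.8%/12 = 0.019.
After month 12 (no interest yet): B = €10,555.22 − 12·€326.05 = €6,642.62.
Then at r₁ with €326.05/mo: n₂ = −ln(1 − r₁·B/P)/ln(1+r₁) ≈ 26.01 → 27 more payments.

39 months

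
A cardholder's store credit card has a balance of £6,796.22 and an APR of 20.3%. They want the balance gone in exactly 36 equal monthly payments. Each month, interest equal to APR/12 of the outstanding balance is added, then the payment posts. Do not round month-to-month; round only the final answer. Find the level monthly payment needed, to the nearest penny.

Monthly rate r = 20.3%/12 = 1.69167% = 0.0169167.
Level-payment amortization: P = B₀·r / (1 − (1+r)^(−n)) = 6796.22·0.0169167 / (1 − 1.01692^(−36)).
Denominator 1 − (1+r)^(−36) = 0.453327973.
P = 114.969 / 0.453327973 ≈ 253.61.

£253.61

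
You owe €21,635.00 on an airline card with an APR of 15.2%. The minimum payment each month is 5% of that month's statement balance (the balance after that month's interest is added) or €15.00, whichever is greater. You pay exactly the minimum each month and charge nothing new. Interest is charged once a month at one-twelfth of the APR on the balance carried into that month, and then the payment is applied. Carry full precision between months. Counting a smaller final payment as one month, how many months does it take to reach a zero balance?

Monthly rate r = 15.2%/12 = 1.26667% = 0.0126667.
While 5% of the post-interest balance exceeds €15.00, each month B ← (B·(1+r))·(1 − 0.05), i.e. B shrinks by the factor (1+r)·0.95 = 0.96203.
This holds for months 1–111. Entering month 112 the balance is €294.62; 5% of the post-interest balance is now below €15.00, so the flat €15.00 minimum applies from here.
From month 112 a fixed €15.00 at rate r clears €294.62 in 23 more payments. Total: 111 + 23 = 134 months.

134 months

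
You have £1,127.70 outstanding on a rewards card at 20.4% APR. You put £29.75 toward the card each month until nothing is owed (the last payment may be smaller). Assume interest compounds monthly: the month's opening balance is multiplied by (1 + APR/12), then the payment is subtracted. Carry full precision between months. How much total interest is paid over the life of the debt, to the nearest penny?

£697.10

Monthly rate r = 20.4%/12 = 1.7% = 0.017.
Payoff takes n = ⌈−ln(1 − rB₀/P)/ln(1+r)⌉ = ⌈61.336⌉ = 62 payments; the last is £10.05.
Total paid = 61·£29.75 + £10.05 = £1,824.80.
Total interest = total paid − principal = £1,824.80 − £1,127.70 = £697.10.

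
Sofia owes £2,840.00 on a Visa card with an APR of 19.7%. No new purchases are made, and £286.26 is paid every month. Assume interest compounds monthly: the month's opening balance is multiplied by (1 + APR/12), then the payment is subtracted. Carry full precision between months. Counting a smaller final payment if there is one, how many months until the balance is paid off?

Monthly rate r = 19.7%/12 = 1.64167% = 0.0164167.
Recurrence: B ← B·(1+r) − £286.26.
Month 1: interest £46.62; balance after payment £2,600.36.
Month 2: interest £42.69; balance after payment £2,356.79.
Closed form: n = −ln(1 − rB₀/P)/ln(1+r) = −ln(0.83713)/ln(1.01642) ≈ 10.918, so the balance reaches zero during payment 11.

11 months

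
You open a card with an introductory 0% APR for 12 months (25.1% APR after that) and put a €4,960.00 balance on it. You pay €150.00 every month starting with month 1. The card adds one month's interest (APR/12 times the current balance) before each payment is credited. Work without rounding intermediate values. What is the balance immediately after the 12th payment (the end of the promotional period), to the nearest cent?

€3,160.00

Promo months 1–12 at r₀ = 0%/12 = 0; months 13+ at r₁ = 25.1%/12 = 0.0209167.
After month 12 (no interest yet): B = €4,960.00 − 12·€150.00 = €3,160.00.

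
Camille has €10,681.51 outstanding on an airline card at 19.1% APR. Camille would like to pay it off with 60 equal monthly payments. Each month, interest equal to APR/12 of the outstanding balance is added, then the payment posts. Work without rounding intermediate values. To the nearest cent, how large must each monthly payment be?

€277.67

Monthly rate r = 19.1%/12 = 1.59167% = 0.0159167.
Level-payment amortization: P = B₀·r / (1 − (1+r)^(−n)) = 10681.51·0.0159167 / (1 − 1.01592^(−60)).
Denominator 1 − (1+r)^(−60) = 0.612282962.
P = 170.014 / 0.612282962 ≈ 277.67.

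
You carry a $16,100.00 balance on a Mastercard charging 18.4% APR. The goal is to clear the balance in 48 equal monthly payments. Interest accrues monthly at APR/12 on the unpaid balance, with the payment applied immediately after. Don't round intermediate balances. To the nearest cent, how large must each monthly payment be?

Monthly rate r = 18.4%/12 = 1.53333% = 0.0153333.
Level-payment amortization: P = B₀·r / (1 − (1+r)^(−n)) = 16100.00·0.0153333 / (1 − 1.01533^(−48)).
Denominator 1 − (1+r)^(−48) = 0.518290652.
P = 246.867 / 0.518290652 ≈ 476.31.

$476.31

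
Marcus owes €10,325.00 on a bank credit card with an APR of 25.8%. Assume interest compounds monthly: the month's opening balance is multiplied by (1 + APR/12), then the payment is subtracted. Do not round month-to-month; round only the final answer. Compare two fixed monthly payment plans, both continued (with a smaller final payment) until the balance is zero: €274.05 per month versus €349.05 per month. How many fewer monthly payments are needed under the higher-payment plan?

Monthly rate r = 25.8%/12 = 2.15% = 0.0215.
At €274.05/mo: n = ⌈−ln(1 − rB₀/P)/ln(1+r)⌉ = 79 payments (last €21.32); total interest = total paid − €10,325.00 = €11,072.22.
At €349.05/mo: 48 payments (last €177.25); total interest €6,257.60.
Payments saved = 79 − 48 = 31.

31 fewer payments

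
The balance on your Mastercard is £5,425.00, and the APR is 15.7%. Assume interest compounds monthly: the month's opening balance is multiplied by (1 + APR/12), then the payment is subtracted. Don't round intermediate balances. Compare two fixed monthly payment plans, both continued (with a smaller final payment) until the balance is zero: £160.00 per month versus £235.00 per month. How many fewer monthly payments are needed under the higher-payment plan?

Monthly rate r = 15.7%/12 = 1.30833% = 0.0130833.
At £160.00/mo: n = ⌈−ln(1 − rB₀/P)/ln(1+r)⌉ = 46 payments (last £16.69); total interest = total paid − £5,425.00 = £1,791.69.
At £235.00/mo: 28 payments (last £156.19); total interest £1,076.19.
Payments saved = 46 − 28 = 18.

18 fewer payments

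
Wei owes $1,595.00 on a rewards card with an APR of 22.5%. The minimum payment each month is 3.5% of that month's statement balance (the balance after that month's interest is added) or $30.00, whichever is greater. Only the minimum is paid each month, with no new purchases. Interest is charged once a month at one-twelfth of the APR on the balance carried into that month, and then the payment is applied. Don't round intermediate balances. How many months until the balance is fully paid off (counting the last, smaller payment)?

Monthly rate r = 22.5%/12 = 1.875% = 0.01875.
While 3.5% of the post-interest balance exceeds $30.00, each month B ← (B·(1+r))·(1 − 0.035), i.e. B shrinks by the factor (1+r)·0.965 = 0.98309.
This holds for months 1–38. Entering month 39 the balance is $834.39; 3.5% of the post-interest balance is now below $30.00, so the flat $30.00 minimum applies from here.
From month 39 a fixed $30.00 at rate r clears $834.39 in 40 more payments. Total: 38 + 40 = 78 months.

78 months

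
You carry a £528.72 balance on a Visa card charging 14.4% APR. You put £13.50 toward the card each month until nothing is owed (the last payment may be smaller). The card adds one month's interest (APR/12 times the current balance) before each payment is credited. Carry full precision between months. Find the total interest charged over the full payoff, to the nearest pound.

£190

Monthly rate r = 14.4%/12 = 1.2% = 0.012.
Payoff takes n = ⌈−ln(1 − rB₀/P)/ln(1+r)⌉ = ⌈53.219⌉ = 54 payments; the last is £2.97.
Total paid = 53·£13.50 + £2.97 = £718.47.
Total interest = total paid − principal = £718.47 − £528.72 = £189.75.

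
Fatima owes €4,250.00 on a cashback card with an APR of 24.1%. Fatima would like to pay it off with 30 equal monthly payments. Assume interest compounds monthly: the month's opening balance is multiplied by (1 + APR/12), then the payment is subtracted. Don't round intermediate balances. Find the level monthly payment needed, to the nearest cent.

€189.98

Monthly rate r = 24.1%/12 = 2.00833% = 0.0200833.
Level-payment amortization: P = B₀·r / (1 − (1+r)^(−n)) = 4250.00·0.0200833 / (1 − 1.02008^(−30)).
Denominator 1 − (1+r)^(−30) = 0.449280514.
P = 85.3542 / 0.449280514 ≈ 189.98.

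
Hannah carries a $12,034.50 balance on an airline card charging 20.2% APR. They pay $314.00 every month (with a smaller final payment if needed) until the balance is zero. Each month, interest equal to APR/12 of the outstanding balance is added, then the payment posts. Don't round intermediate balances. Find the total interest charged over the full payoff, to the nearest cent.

Monthly rate r = 20.2%/12 = 1.68333% = 0.0168333.
Payoff takes n = ⌈−ln(1 − rB₀/P)/ln(1+r)⌉ = ⌈62.067⌉ = 63 payments; the last is $21.10.
Total paid = 62·$314.00 + $21.10 = $19,489.10.
Total interest = total paid − principal = $19,489.10 − $12,034.50 = $7,454.60.

$7,454.60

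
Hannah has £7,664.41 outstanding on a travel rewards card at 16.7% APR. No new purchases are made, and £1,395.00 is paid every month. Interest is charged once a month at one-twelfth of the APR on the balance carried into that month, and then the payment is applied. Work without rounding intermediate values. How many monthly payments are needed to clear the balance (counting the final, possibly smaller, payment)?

Monthly rate r = 16.7%/12 = 1.39167% = 0.0139167.
Recurrence: B ← B·(1+r) − £1,395.00.
Month 1: interest £106.66; balance after payment £6,376.07.
Month 2: interest £88.73; balance after payment £5,069.81.
Month 3: interest £70.55; balance after payment £3,745.36.
Month 4: interest £52.12; balance after payment £2,402.48.
Month 5: interest £33.43; balance after payment £1,040.92.
Month 6: interest £14.49; balance after payment £0.00.

6 payments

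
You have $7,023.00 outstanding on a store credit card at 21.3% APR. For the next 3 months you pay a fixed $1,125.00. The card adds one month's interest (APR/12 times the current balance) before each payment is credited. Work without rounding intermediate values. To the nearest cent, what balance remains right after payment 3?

$3,968.39

Monthly rate r = 21.3%/12 = 1.775% = 0.01775.
Each month: B ← B·(1+r) − $1,125.00.
Month 1: interest $124.66; balance after payment $6,022.66.
Month 2: interest $106.90; balance after payment $5,004.56.
Month 3: interest $88.83; balance after payment $3,968.39.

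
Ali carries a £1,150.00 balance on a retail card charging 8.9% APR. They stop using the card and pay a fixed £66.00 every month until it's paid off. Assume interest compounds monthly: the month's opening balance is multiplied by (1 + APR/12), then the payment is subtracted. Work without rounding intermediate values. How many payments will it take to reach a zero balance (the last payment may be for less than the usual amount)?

19 payments

Monthly rate r = 8.9%/12 = 0.741667% = 0.00741667.
Recurrence: B ← B·(1+r) − £66.00.
Month 1: interest £8.53; balance after payment £1,092.53.
Month 2: interest £8.10; balance after payment £1,034.63.
Closed form: n = −ln(1 − rB₀/P)/ln(1+r) = −ln(0.87077)/ln(1.00742) ≈ 18.727, so the balance reaches zero during payment 19.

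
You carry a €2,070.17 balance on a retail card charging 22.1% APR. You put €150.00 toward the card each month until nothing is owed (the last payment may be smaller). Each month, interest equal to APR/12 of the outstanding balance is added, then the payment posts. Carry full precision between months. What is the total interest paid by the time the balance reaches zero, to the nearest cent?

€340.38

Monthly rate r = 22.1%/12 = 1.84167% = 0.0184167.
Payoff takes n = ⌈−ln(1 − rB₀/P)/ln(1+r)⌉ = ⌈16.070⌉ = 17 payments; the last is €10.55.
Total paid = 16·€150.00 + €10.55 = €2,410.55.
Total interest = total paid − principal = €2,410.55 − €2,070.17 = €340.38.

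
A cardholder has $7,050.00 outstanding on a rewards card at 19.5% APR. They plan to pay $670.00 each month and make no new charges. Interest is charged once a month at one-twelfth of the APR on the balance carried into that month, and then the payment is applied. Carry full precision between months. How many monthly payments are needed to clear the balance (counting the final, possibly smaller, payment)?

Monthly rate r = 19.5%/12 = 1.625% = 0.01625.
Recurrence: B ← B·(1+r) − $670.00.
Month 1: interest $114.56; balance after payment $6,494.56.
Month 2: interest $105.54; balance after payment $5,930.10.
Closed form: n = −ln(1 − rB₀/P)/ln(1+r) = −ln(0.82901)/ln(1.01625) ≈ 11.633, so the balance reaches zero during payment 12.

12 months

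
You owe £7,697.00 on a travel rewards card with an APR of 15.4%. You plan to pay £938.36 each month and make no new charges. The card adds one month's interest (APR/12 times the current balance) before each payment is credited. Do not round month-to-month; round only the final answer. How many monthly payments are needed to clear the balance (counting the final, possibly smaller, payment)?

Monthly rate r = 15.4%/12 = 1.28333% = 0.0128333.
Recurrence: B ← B·(1+r) − £938.36.
Month 1: interest £98.78; balance after payment £6,857.42.
Month 2: interest £88.00; balance after payment £6,007.06.
Closed form: n = −ln(1 − rB₀/P)/ln(1+r) = −ln(0.89473)/ln(1.01283) ≈ 8.723, so the balance reaches zero during payment 9.

9 months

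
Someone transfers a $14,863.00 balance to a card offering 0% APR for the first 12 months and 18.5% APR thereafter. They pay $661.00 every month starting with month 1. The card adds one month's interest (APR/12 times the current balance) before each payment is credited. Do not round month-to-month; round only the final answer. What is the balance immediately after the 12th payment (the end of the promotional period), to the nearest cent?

$6,931.00

Promo months 1–12 at r₀ = 0%/12 = 0; months 13+ at r₁ = 18.5%/12 = 0.0154167.
After month 12 (no interest yet): B = $14,863.00 − 12·$661.00 = $6,931.00.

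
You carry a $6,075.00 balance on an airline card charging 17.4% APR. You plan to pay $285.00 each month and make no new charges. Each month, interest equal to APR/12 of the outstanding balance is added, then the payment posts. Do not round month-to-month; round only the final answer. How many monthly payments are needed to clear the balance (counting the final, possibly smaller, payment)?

Monthly rate r = 17.4%/12 = 1.45% = 0.0145.
Recurrence: B ← B·(1+r) − $285.00.
Month 1: interest $88.09; balance after payment $5,878.09.
Month 2: interest $85.23; balance after payment $5,678.32.
Closed form: n = −ln(1 − rB₀/P)/ln(1+r) = −ln(0.69092)/ln(1.0145) ≈ 25.683, so the balance reaches zero during payment 26.

26 payments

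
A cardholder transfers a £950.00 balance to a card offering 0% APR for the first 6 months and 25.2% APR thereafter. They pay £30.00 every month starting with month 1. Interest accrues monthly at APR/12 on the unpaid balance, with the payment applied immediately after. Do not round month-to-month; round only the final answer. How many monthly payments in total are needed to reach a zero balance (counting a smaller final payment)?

Promo months 1–6 at r₀ = 0%/12 = 0; months 7+ at r₁ = 25.2%/12 = 0.021.
After month 6 (no interest yet): B = £950.00 − 6·£30.00 = £770.00.
Then at r₁ with £30.00/mo: n₂ = −ln(1 − r₁·B/P)/ln(1+r₁) ≈ 37.26 → 38 more payments.

44 payments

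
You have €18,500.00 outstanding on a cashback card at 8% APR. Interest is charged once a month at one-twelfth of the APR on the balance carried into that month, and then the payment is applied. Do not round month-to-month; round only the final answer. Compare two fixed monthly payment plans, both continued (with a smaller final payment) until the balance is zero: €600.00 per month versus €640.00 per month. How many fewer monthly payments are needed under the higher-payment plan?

2 fewer payments

Monthly rate r = 8%/12 = 0.666667% = 0.00666667.
At €600.00/mo: n = ⌈−ln(1 − rB₀/P)/ln(1+r)⌉ = 35 payments (last €379.52); total interest = total paid − €18,500.00 = €2,279.52.
At €640.00/mo: 33 payments (last €139.53); total interest €2,119.53.
Payments saved = 35 − 33 = 2.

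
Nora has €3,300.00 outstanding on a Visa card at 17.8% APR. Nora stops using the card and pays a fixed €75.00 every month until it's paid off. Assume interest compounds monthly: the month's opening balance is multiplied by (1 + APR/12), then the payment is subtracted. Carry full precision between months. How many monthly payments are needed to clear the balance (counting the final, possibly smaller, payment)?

72 months

Monthly rate r = 17.8%/12 = 1.48333% = 0.0148333.
Recurrence: B ← B·(1+r) − €75.00.
Month 1: interest €48.95; balance after payment €3,273.95.
Month 2: interest €48.56; balance after payment €3,247.51.
Closed form: n = −ln(1 − rB₀/P)/ln(1+r) = −ln(0.34733)/ln(1.01483) ≈ 71.818, so the balance reaches zero during payment 72.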